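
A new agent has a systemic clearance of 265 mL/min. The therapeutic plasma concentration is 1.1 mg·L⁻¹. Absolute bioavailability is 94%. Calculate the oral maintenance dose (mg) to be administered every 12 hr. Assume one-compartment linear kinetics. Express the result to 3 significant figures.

CL = 265 mL/min = 265 × 0.06 = 15.90 L/h
At steady state, dose per interval replaces the amount cleared in that interval: F·D/τ = CL·Css.
D = CL × Css × τ / F = 15.90 × 1.1 × 12 / 0.94 = 223.3 mg

223 mg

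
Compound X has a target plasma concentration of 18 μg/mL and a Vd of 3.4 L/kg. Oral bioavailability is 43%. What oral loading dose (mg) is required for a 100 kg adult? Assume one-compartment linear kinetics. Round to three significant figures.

Vd = 3.4 L/kg × 100 kg = 340.0 L
The loading dose fills Vd to the target concentration.
LD = Vd × C / F = 340.0 × 18.00 / 0.43 = 14230 mg

14200 mg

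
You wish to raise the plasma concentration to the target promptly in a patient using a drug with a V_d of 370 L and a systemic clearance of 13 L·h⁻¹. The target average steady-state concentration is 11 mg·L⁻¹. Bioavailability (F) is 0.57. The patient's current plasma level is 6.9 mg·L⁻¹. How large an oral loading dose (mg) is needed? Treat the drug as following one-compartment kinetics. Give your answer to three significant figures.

Concentration deficit ΔC = 11 − 6.9 = 4.100 mg/L
LD = Vd × ΔC / F = 370.0 × 4.100 / 0.57 = 2661 mg

2660 mg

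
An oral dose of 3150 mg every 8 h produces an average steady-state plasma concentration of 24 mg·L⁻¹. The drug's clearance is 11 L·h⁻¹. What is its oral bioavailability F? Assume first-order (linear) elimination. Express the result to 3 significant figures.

0.670

F·D/τ = CL·Css at steady state → F = CL·Css·τ / D.
F = 11 × 24 × 8 / 3150 = 0.670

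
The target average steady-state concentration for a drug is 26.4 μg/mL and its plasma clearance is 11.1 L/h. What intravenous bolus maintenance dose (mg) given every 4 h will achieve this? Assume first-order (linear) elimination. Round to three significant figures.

D = CL × Css × τ = 11.10 × 26.4 × 4 = 1172 mg

1170 mg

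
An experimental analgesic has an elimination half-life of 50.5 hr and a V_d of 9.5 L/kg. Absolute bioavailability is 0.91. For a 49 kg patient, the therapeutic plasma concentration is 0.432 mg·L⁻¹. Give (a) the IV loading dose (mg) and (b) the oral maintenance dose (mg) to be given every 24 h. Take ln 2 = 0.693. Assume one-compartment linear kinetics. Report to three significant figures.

Vd = 9.5 L/kg × 49 kg = 465.5 L
LD = Vd × C = 465.5 × 0.432 = 201.1 mg
CL = 0.693 × Vd / t½ = 0.693 × 465.5 / 50.5 = 6.388 L/h
D = CL × Css × τ / F = 6.388 × 0.432 × 24 / 0.91 = 72.78 mg

(a) 201 mg; (b) 72.8 mg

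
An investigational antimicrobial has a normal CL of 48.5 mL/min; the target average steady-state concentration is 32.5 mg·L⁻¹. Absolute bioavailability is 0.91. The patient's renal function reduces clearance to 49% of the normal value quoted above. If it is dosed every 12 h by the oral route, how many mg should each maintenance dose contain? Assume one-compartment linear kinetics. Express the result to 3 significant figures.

611 mg

CL = 48.5 mL/min × 60/1000 = 2.910 L/h
Patient clearance = 0.49 × 2.910 = 1.426 L/h
At steady state, dose per interval replaces the amount cleared in that interval: F·D/τ = CL·Css.
D = CL × Css × τ / F = 1.426 × 32.5 × 12 / 0.91 = 611.1 mg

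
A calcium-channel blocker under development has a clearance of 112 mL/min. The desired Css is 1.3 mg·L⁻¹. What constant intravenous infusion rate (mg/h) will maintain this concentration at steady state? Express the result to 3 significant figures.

8.74 mg/h

CL = 112 mL/min × 60/1000 = 6.720 L/h
At steady state, infusion rate equals elimination rate: rate in = CL × Css.
R₀ = 6.720 × 1.3 = 8.736 mg/h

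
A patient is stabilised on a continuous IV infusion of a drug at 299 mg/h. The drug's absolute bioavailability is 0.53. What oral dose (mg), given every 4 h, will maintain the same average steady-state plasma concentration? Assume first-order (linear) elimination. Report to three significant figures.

To maintain the same Css, the systemic dosing rate must be unchanged: F·D/τ = infusion rate.
D = rate × τ / F = 299 × 4 / 0.53 = 2257 mg

2260 mg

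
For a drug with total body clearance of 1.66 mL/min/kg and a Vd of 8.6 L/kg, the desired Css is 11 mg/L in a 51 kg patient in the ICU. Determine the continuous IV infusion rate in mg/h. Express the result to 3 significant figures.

55.9 mg/h

CL = 1.66 mL/min/kg × 51 kg = 84.66 mL/min = 84.66 × 60/1000 = 5.080 L/h
Maintenance depends on clearance, not Vd — rate in must match rate out.
Infusion rate = CL · Css = 5.080 L/h × 11 mg/L = 55.88 mg/h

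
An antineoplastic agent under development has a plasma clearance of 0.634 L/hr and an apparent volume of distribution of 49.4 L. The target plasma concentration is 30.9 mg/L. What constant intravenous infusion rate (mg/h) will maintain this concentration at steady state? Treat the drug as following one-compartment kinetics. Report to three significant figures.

19.6 mg/h

R₀ = 0.6340 × 30.9 = 19.59 mg/h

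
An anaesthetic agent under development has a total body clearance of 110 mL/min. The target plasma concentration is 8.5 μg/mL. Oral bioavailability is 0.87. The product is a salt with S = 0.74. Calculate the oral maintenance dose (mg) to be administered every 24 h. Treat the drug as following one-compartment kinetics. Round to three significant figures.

2090 mg

Convert clearance: 110 mL/min × 60 min/h ÷ 1000 mL/L = 6.600 L/h
D = CL × Css × τ / F / S = 6.600 × 8.5 × 24 / 0.87 / 0.74 = 2091 mg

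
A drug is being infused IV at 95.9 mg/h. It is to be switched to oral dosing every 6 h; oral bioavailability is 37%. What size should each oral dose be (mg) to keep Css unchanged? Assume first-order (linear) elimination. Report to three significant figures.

1560 mg

To maintain the same Css, the systemic dosing rate must be unchanged: F·D/τ = infusion rate.
D = rate × τ / F = 95.9 × 6 / 0.37 = 1555 mg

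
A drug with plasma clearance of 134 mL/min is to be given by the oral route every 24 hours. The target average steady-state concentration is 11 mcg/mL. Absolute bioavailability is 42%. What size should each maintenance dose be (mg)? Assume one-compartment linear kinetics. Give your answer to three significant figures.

CL = 134 mL/min × 60/1000 = 8.040 L/h
D = CL × Css × τ / F = 8.040 × 11 × 24 / 0.42 = 5054 mg

5050 mg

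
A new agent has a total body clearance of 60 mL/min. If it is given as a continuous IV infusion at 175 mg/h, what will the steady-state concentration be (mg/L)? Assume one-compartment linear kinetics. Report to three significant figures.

Convert clearance: 60 mL/min × 60 min/h ÷ 1000 mL/L = 3.600 L/h
Css = rate / CL = 175 / 3.600 = 48.61 mg/L

48.6 mg/L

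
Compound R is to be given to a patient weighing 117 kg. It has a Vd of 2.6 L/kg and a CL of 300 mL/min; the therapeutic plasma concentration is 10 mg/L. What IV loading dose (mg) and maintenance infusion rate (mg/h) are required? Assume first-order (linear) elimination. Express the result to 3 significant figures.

Vd(total) = 117 kg × 2.6 L/kg = 304.2 L
Loading: fill Vd to C_target → 304.2 L × 10 mg/L = 3042 mg
CL = 300 mL/min × 60/1000 = 18.00 L/h
Infusion rate = 18.00 L/h × 10 mg/L = 180.0 mg/h

(a) 3040 mg; (b) 180 mg/h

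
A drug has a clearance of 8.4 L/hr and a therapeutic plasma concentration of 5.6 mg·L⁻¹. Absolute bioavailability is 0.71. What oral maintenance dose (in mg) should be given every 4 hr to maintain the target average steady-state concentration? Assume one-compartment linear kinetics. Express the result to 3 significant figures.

D = CL × Css × τ / F = 8.400 × 5.6 × 4 / 0.71 = 265.0 mg

265 mg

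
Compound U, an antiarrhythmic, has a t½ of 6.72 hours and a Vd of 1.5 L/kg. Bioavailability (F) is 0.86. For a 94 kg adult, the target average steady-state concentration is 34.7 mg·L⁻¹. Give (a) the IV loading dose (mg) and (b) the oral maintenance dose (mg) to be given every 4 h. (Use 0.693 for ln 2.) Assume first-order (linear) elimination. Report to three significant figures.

Vd = 1.5 L/kg × 94 kg = 141.0 L
LD = Vd × C = 141.0 × 34.7 = 4893 mg
CL = 0.693 × Vd / t½ = 0.693 × 141.0 / 6.72 = 14.54 L/h
D = CL × Css × τ / F = 14.54 × 34.7 × 4 / 0.86 = 2347 mg

(a) 4890 mg; (b) 2350 mg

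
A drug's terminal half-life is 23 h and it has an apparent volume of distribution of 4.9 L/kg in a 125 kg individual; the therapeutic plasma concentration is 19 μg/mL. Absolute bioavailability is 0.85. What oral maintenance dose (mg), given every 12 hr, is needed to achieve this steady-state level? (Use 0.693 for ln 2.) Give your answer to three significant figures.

4950 mg

Vd(total) = 125 kg × 4.9 L/kg = 612.5 L
CL = ln 2 · Vd / t½ = 0.693 × 612.5 / 23 = 18.45 L/h
D = CL × Css × τ / F = 18.45 × 19 × 12 / 0.85 = 4949 mg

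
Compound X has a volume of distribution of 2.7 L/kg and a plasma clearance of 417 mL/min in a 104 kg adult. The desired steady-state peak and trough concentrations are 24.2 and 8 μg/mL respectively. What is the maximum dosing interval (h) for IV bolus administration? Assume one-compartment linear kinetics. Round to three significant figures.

Vd(total) = 104 kg × 2.7 L/kg = 280.8 L
Convert clearance: 417 mL/min × 60 min/h ÷ 1000 mL/L = 25.02 L/h
k = CL / Vd = 25.02 / 280.8 = 0.08910 h⁻¹
Between IV bolus doses, concentration decays as C = C₀·e^(−kτ), so C_peak/C_trough = e^(kτ).
τ_max = ln(C_peak/C_trough) / k = ln(24.2/8) / 0.08910 = 1.107 / 0.08910 = 12.42 h

12.4 h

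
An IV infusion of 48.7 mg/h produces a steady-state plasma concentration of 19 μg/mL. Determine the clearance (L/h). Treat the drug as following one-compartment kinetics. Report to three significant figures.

2.56 L/h

At steady state, infusion rate = CL × Css, so CL = rate / Css.
CL = 48.7 / 19 = 2.563 L/h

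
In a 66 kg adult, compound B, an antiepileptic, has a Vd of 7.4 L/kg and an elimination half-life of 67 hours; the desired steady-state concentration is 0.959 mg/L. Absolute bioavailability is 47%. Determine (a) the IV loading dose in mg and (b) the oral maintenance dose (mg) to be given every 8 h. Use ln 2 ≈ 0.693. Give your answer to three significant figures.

Vd(total) = 66 kg × 7.4 L/kg = 488.4 L
LD = Vd × C = 488.4 × 0.959 = 468.4 mg
CL = 0.693 × Vd / t½ = 0.693 × 488.4 / 67 = 5.052 L/h
D = CL × Css × τ / F = 5.052 × 0.959 × 8 / 0.47 = 82.47 mg

(a) 468 mg; (b) 82.5 mg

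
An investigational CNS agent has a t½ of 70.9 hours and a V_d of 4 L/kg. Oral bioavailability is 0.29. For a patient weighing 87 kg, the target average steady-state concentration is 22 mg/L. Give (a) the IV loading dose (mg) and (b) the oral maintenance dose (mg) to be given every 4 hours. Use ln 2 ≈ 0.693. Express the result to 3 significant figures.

(a) 7660 mg; (b) 1030 mg

Vd = 4 L/kg × 87 kg = 348.0 L
LD = Vd × C = 348.0 × 22 = 7656 mg
CL = 0.693 × Vd / t½ = 0.693 × 348.0 / 70.9 = 3.401 L/h
D = CL × Css × τ / F = 3.401 × 22 × 4 / 0.29 = 1032 mg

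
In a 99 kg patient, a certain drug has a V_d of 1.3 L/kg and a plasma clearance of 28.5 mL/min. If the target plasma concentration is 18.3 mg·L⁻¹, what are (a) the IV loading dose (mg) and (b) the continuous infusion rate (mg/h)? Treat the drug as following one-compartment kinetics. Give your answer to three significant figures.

Total Vd = 1.3 × 99 = 128.7 L
LD = Vd · C_target = 128.7 × 18.3 = 2355 mg
CL = 28.5 mL/min × 60/1000 = 1.710 L/h
Maintenance: replace elimination → rate = CL × Css = 1.710 × 18.3 = 31.29 mg/h

(a) 2360 mg; (b) 31.3 mg/h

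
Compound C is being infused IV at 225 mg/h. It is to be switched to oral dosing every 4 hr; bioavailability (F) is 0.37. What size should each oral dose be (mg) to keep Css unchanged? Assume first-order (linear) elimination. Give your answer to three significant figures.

To maintain the same Css, the systemic dosing rate must be unchanged: F·D/τ = infusion rate.
D = rate × τ / F = 225 × 4 / 0.37 = 2432 mg

2430 mg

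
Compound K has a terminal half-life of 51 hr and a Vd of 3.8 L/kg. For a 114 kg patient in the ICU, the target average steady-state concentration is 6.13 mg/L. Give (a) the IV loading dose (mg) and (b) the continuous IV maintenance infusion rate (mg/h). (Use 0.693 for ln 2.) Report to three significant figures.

(a) 2660 mg; (b) 36.1 mg/h

Vd(total) = 114 kg × 3.8 L/kg = 433.2 L
LD = Vd × C = 433.2 × 6.13 = 2656 mg
CL = 0.693 × Vd / t½ = 0.693 × 433.2 / 51 = 5.886 L/h
Infusion rate = CL × Css = 5.886 × 6.13 = 36.08 mg/h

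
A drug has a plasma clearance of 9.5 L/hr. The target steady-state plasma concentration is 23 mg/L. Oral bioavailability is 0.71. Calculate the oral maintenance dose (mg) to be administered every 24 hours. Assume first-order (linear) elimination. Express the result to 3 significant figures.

7390 mg

At steady state, dose per interval replaces the amount cleared in that interval: F·D/τ = CL·Css.
D = CL × Css × τ / F = 9.500 × 23 × 24 / 0.71 = 7386 mg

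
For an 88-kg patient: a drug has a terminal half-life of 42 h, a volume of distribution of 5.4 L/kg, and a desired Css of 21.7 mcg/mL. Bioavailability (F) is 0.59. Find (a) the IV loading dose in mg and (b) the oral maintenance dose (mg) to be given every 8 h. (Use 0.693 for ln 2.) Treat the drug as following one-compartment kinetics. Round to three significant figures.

(a) 10300 mg; (b) 2310 mg

Vd = 5.4 L/kg × 88 kg = 475.2 L
LD = Vd × C = 475.2 × 21.7 = 10310 mg
CL = 0.693 × Vd / t½ = 0.693 × 475.2 / 42 = 7.841 L/h
D = CL × Css × τ / F = 7.841 × 21.7 × 8 / 0.59 = 2307 mg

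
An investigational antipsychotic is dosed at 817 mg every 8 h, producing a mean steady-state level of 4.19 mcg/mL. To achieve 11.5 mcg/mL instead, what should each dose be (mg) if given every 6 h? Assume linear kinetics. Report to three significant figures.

For first-order elimination, Css ∝ F·D/(CL·τ); F and CL are unchanged, so Css ∝ D/τ.
D₂ = D₁ × (Css,target / Css,current) × (τ₂/τ₁) = 817 × (11.5/4.19) × (6/8) = 1682 mg

1680 mg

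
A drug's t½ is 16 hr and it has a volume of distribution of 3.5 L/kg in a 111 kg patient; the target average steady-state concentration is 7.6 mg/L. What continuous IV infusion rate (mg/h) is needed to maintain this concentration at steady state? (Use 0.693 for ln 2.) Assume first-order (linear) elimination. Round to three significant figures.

Vd(total) = 111 kg × 3.5 L/kg = 388.5 L
CL = 0.693 × Vd / t½ = 0.693 × 388.5 / 16 = 16.83 L/h
Infusion rate = CL × Css = 16.83 × 7.6 = 127.9 mg/h

128 mg/h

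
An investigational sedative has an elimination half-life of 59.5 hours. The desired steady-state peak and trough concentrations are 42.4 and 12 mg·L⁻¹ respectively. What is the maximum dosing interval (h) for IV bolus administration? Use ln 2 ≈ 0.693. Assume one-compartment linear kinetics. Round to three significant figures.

108 h

k = 0.693 / t½ = 0.693 / 59.5 = 0.01165 h⁻¹
Between IV bolus doses, concentration decays as C = C₀·e^(−kτ), so C_peak/C_trough = e^(kτ).
τ_max = ln(C_peak/C_trough) / k = ln(42.4/12) / 0.01165 = 1.262 / 0.01165 = 108.3 h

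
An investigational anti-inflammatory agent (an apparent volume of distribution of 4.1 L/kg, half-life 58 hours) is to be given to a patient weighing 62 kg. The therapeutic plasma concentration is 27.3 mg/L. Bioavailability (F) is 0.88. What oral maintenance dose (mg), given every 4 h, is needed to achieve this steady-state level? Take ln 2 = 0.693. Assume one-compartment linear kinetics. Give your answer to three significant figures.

377 mg

Total Vd = 4.1 × 62 = 254.2 L
CL = 0.693 × Vd / t½ = 0.693 × 254.2 / 58 = 3.037 L/h
D = CL × Css × τ / F = 3.037 × 27.3 × 4 / 0.88 = 376.9 mg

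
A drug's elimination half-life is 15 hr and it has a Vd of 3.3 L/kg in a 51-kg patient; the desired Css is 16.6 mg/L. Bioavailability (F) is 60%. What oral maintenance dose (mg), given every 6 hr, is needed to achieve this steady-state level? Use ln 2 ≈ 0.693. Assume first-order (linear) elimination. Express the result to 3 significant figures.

1290 mg

Vd = 3.3 L/kg × 51 kg = 168.3 L
k = 0.693/15 = 0.04620 h⁻¹, so CL = k·Vd = 0.04620 × 168.3 = 7.775 L/h
D = CL × Css × τ / F = 7.775 × 16.6 × 6 / 0.6 = 1291 mg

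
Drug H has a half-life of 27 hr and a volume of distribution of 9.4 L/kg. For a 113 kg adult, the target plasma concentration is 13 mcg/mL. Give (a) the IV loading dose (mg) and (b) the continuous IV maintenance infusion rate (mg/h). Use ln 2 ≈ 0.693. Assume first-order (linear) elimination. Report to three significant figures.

Total Vd = 9.4 × 113 = 1062 L
LD = Vd × C = 1062 × 13 = 13810 mg
CL = 0.693 × Vd / t½ = 0.693 × 1062 / 27 = 27.26 L/h
Infusion rate = CL × Css = 27.26 × 13 = 354.4 mg/h

(a) 13800 mg; (b) 354 mg/h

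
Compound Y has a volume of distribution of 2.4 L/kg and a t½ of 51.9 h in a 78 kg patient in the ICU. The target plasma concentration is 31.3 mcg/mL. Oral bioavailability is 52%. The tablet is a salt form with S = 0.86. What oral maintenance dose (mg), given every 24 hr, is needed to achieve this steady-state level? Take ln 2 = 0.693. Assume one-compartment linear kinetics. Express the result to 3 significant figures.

Total Vd = 2.4 × 78 = 187.2 L
CL = 0.693 × Vd / t½ = 0.693 × 187.2 / 51.9 = 2.500 L/h
D = CL × Css × τ / F / S = 2.500 × 31.3 × 24 / 0.52 / 0.86 = 4199 mg

4200 mg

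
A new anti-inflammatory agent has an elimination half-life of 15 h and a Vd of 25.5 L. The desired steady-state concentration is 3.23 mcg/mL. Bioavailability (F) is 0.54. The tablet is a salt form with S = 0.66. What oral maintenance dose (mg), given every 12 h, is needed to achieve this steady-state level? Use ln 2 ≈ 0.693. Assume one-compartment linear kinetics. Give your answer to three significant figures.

CL = ln 2 · Vd / t½ = 0.693 × 25.50 / 15 = 1.178 L/h
D = CL × Css × τ / F / S = 1.178 × 3.23 × 12 / 0.54 / 0.66 = 128.1 mg

128 mg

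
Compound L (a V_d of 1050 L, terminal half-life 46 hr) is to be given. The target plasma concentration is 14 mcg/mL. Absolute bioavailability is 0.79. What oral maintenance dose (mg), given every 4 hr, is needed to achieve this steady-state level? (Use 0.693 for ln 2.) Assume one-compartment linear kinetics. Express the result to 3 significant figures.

CL = 0.693 × Vd / t½ = 0.693 × 1050 / 46 = 15.82 L/h
D = CL × Css × τ / F = 15.82 × 14 × 4 / 0.79 = 1121 mg

1120 mg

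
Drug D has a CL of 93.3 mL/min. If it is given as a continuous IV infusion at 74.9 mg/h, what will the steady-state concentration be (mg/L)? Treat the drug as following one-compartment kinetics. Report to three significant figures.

CL = 93.3 mL/min = 93.3 × 0.06 = 5.598 L/h
Css = rate / CL = 74.9 / 5.598 = 13.38 mg/L

13.4 mg/L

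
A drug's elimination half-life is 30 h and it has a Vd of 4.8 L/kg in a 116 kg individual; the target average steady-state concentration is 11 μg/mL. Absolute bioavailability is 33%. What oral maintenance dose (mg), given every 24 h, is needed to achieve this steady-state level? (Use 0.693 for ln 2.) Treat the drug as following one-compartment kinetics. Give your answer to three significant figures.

10300 mg

Vd = 4.8 L/kg × 116 kg = 556.8 L
CL = ln 2 · Vd / t½ = 0.693 × 556.8 / 30 = 12.86 L/h
D = CL × Css × τ / F = 12.86 × 11 × 24 / 0.33 = 10290 mg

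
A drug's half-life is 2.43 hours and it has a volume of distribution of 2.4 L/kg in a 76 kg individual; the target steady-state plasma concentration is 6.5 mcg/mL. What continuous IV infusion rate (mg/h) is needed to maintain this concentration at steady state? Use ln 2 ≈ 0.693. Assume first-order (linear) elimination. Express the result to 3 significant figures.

338 mg/h

Vd = 2.4 L/kg × 76 kg = 182.4 L
CL = 0.693 × Vd / t½ = 0.693 × 182.4 / 2.43 = 52.02 L/h
Infusion rate = CL × Css = 52.02 × 6.5 = 338.1 mg/h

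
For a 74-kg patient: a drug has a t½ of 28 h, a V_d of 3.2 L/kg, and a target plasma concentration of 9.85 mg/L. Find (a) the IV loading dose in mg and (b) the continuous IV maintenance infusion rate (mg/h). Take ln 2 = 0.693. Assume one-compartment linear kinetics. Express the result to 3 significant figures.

(a) 2330 mg; (b) 57.7 mg/h

Vd(total) = 74 kg × 3.2 L/kg = 236.8 L
LD = Vd × C = 236.8 × 9.85 = 2332 mg
CL = 0.693 × Vd / t½ = 0.693 × 236.8 / 28 = 5.861 L/h
Infusion rate = CL × Css = 5.861 × 9.85 = 57.73 mg/h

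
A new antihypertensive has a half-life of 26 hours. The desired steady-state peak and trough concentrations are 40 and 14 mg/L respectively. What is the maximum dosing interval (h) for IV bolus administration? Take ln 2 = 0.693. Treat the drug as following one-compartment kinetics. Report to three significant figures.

39.4 h

k = 0.693 / t½ = 0.693 / 26 = 0.02665 h⁻¹
Between IV bolus doses, concentration decays as C = C₀·e^(−kτ), so C_peak/C_trough = e^(kτ).
τ_max = ln(C_peak/C_trough) / k = ln(40/14) / 0.02665 = 1.050 / 0.02665 = 39.40 h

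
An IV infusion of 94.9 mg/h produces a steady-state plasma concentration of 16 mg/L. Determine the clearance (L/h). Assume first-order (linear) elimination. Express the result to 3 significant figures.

5.93 L/h

At steady state, infusion rate = CL × Css, so CL = rate / Css.
CL = 94.9 / 16 = 5.931 L/h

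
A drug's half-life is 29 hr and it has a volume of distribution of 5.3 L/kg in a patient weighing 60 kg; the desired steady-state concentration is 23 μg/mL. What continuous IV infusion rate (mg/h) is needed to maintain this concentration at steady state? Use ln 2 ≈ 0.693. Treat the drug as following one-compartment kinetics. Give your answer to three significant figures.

Vd = 5.3 L/kg × 60 kg = 318.0 L
CL = 0.693 × Vd / t½ = 0.693 × 318.0 / 29 = 7.599 L/h
Infusion rate = CL × Css = 7.599 × 23 = 174.8 mg/h

175 mg/h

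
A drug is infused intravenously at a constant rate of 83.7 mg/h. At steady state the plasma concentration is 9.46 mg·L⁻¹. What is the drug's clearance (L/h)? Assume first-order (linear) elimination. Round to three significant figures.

At steady state, infusion rate = CL × Css, so CL = rate / Css.
CL = 83.7 / 9.46 = 8.848 L/h

8.85 L/h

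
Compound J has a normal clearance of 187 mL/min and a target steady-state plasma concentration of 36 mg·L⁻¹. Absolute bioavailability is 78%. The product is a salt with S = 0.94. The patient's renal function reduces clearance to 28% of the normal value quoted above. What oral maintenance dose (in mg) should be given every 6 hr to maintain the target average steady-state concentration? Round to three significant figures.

CL = 187 mL/min × 60/1000 = 11.22 L/h
Patient clearance = 0.28 × 11.22 = 3.142 L/h
D = CL × Css × τ / F / S = 3.142 × 36 × 6 / 0.78 / 0.94 = 925.6 mg

926 mg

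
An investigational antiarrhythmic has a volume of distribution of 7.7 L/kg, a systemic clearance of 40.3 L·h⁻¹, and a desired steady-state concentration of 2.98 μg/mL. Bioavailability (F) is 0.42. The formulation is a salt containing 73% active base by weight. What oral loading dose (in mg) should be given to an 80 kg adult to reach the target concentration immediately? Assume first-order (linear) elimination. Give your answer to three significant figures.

Vd = 7.7 L/kg × 80 kg = 616.0 L
LD = Vd × C / F / S = 616.0 × 2.980 / 0.42 / 0.73 = 5987 mg

5990 mg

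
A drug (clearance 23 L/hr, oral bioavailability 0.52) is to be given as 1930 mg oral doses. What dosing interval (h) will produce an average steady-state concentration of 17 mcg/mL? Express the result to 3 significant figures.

F·D/τ = CL·Css → τ = F·D / (CL·Css).
τ = 0.52 × 1930 / (23 × 17) = 2.567 h

2.57 h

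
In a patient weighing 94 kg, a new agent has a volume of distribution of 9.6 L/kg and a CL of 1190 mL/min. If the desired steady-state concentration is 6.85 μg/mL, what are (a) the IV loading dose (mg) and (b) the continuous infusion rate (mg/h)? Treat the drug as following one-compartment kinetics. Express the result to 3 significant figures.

(a) 6180 mg; (b) 489 mg/h

Vd = 9.6 L/kg × 94 kg = 902.4 L
LD = Vd · C_target = 902.4 × 6.85 = 6181 mg
CL = 1190 mL/min = 1190 × 0.06 = 71.40 L/h
Infusion rate = 71.40 L/h × 6.85 mg/L = 489.1 mg/h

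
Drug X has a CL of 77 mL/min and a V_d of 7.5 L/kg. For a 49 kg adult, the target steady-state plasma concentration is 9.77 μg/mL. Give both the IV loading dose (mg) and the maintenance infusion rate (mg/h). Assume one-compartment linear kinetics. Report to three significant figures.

(a) 3590 mg; (b) 45.1 mg/h

Vd = 7.5 L/kg × 49 kg = 367.5 L
LD = Vd · C_target = 367.5 × 9.77 = 3590 mg
CL = 77 mL/min × 60/1000 = 4.620 L/h
Maintenance infusion rate = CL × Css = 4.620 × 9.77 = 45.14 mg/h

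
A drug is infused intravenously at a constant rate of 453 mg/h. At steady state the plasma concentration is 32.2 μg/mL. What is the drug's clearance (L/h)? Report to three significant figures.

14.1 L/h

At steady state, infusion rate = CL × Css, so CL = rate / Css.
CL = 453 / 32.2 = 14.07 L/h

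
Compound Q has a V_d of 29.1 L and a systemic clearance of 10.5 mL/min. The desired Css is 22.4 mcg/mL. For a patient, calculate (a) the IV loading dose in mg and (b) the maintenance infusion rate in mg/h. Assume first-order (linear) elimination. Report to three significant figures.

(a) 652 mg; (b) 14.1 mg/h

LD = Vd · C_target = 29.10 × 22.4 = 651.8 mg
CL = 10.5 mL/min = 10.5 × 0.06 = 0.6300 L/h
Maintenance infusion rate = CL × Css = 0.6300 × 22.4 = 14.11 mg/h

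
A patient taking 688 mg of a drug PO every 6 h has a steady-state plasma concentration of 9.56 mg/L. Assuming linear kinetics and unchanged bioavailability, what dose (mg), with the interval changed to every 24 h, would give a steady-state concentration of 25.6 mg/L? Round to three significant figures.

7370 mg

For first-order elimination, Css ∝ F·D/(CL·τ); F and CL are unchanged, so Css ∝ D/τ.
D₂ = D₁ × (Css,target / Css,current) × (τ₂/τ₁) = 688 × (25.6/9.56) × (24/6) = 7369 mg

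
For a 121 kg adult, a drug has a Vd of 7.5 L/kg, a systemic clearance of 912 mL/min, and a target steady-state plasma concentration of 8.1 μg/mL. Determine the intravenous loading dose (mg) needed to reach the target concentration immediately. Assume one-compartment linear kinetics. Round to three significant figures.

7350 mg

Vd(total) = 121 kg × 7.5 L/kg = 907.5 L
The loading dose fills Vd to the target concentration; clearance is irrelevant here.
LD = Vd × C = 907.5 × 8.100 = 7351 mg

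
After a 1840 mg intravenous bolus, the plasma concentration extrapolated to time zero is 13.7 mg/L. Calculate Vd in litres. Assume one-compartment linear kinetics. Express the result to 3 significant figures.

Immediately after an IV bolus, C₀ = Dose / Vd, so Vd = Dose / C₀.
Vd = 1840 / 13.7 = 134.3 L

134 L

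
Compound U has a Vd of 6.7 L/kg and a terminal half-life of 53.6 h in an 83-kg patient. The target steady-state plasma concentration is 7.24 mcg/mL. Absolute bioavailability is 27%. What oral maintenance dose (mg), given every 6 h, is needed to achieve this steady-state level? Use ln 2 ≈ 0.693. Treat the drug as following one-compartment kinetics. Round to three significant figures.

Total Vd = 6.7 × 83 = 556.1 L
k = 0.693/53.6 = 0.01293 h⁻¹, so CL = k·Vd = 0.01293 × 556.1 = 7.190 L/h
D = CL × Css × τ / F = 7.190 × 7.24 × 6 / 0.27 = 1157 mg

1160 mg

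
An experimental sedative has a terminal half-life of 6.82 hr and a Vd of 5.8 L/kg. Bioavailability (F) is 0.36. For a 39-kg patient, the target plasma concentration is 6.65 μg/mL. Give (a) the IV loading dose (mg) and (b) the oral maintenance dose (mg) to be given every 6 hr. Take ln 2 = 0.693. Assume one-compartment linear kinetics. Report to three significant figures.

Vd(total) = 39 kg × 5.8 L/kg = 226.2 L
LD = Vd × C = 226.2 × 6.65 = 1504 mg
CL = 0.693 × Vd / t½ = 0.693 × 226.2 / 6.82 = 22.98 L/h
D = CL × Css × τ / F = 22.98 × 6.65 × 6 / 0.36 = 2547 mg

(a) 1500 mg; (b) 2550 mg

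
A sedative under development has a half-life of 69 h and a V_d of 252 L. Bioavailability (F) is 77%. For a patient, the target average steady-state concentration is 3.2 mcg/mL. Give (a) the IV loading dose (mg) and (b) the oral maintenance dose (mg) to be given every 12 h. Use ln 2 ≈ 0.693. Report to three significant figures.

(a) 806 mg; (b) 126 mg

LD = Vd × C = 252.0 × 3.2 = 806.4 mg
CL = 0.693 × Vd / t½ = 0.693 × 252.0 / 69 = 2.531 L/h
D = CL × Css × τ / F = 2.531 × 3.2 × 12 / 0.77 = 126.2 mg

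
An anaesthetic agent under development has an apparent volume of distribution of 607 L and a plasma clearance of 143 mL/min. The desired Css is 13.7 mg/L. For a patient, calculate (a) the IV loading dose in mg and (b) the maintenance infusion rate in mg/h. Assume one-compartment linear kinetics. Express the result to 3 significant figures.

Loading dose = Vd × C = 607.0 × 13.7 = 8316 mg
CL = 143 mL/min = 143 × 0.06 = 8.580 L/h
Maintenance infusion rate = CL × Css = 8.580 × 13.7 = 117.5 mg/h

(a) 8320 mg; (b) 118 mg/h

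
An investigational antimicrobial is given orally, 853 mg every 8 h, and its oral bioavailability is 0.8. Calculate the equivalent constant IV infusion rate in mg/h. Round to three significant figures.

85.3 mg/h

Equivalent systemic input: infusion rate = F·D/τ.
Rate = 0.8 × 853 / 8 = 85.30 mg/h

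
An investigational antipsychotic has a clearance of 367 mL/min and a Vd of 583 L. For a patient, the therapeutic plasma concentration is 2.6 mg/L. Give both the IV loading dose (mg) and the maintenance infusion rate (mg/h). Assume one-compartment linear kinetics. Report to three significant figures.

Loading dose = Vd × C = 583.0 × 2.6 = 1516 mg
CL = 367 mL/min × 60/1000 = 22.02 L/h
Infusion rate = 22.02 L/h × 2.6 mg/L = 57.25 mg/h

(a) 1520 mg; (b) 57.3 mg/h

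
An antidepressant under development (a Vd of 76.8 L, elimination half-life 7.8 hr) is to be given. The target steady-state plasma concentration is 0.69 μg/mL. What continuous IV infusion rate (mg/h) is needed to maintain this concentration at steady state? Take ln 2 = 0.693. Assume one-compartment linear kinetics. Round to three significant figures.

CL = ln 2 · Vd / t½ = 0.693 × 76.80 / 7.8 = 6.823 L/h
Infusion rate = CL × Css = 6.823 × 0.69 = 4.708 mg/h

4.71 mg/h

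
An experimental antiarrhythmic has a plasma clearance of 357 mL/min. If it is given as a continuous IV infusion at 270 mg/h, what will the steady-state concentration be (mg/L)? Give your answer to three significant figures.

12.6 mg/L

CL = 357 mL/min × 60/1000 = 21.42 L/h
Css = rate / CL = 270 / 21.42 = 12.61 mg/L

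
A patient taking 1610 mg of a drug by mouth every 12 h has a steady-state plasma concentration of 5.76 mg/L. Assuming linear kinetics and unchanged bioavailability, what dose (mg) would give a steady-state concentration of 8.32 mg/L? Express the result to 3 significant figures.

2330 mg

With linear kinetics, Css is proportional to dose rate (D/τ) at fixed clearance.
D₂ = D₁ × (Css,target / Css,current) = 1610 × 8.32/5.76 = 2326 mg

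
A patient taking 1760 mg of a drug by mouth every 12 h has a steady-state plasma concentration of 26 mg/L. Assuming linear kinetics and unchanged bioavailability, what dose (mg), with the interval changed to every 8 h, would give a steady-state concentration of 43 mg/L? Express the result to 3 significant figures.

For first-order elimination, Css ∝ F·D/(CL·τ); F and CL are unchanged, so Css ∝ D/τ.
D₂ = D₁ × (Css,target / Css,current) × (τ₂/τ₁) = 1760 × (43/26) × (8/12) = 1941 mg

1940 mg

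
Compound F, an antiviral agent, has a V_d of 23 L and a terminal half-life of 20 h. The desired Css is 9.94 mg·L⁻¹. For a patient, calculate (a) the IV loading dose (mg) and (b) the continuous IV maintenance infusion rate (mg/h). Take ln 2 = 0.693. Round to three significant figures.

LD = Vd × C = 23.00 × 9.94 = 228.6 mg
CL = 0.693 × Vd / t½ = 0.693 × 23.00 / 20 = 0.7970 L/h
Infusion rate = CL × Css = 0.7970 × 9.94 = 7.922 mg/h

(a) 229 mg; (b) 7.92 mg/h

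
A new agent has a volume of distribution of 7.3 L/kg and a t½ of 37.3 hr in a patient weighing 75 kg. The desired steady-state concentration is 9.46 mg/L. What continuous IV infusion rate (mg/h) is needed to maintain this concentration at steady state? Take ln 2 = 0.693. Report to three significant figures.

96.2 mg/h

Vd(total) = 75 kg × 7.3 L/kg = 547.5 L
k = 0.693/37.3 = 0.01858 h⁻¹, so CL = k·Vd = 0.01858 × 547.5 = 10.17 L/h
Infusion rate = CL × Css = 10.17 × 9.46 = 96.21 mg/h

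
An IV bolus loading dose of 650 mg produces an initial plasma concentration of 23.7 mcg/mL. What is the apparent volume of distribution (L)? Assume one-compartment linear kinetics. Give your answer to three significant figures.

27.4 L

Immediately after an IV bolus, C₀ = Dose / Vd, so Vd = Dose / C₀.
Vd = 650 / 23.7 = 27.43 L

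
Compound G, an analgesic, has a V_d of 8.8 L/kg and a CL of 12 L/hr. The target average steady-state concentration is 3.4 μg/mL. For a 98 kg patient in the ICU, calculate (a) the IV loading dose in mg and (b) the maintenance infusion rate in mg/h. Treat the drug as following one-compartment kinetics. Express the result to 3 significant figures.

(a) 2930 mg; (b) 40.8 mg/h

Vd(total) = 98 kg × 8.8 L/kg = 862.4 L
Loading: fill Vd to C_target → 862.4 L × 3.4 mg/L = 2932 mg
Maintenance: replace elimination → rate = CL × Css = 12.00 × 3.4 = 40.80 mg/h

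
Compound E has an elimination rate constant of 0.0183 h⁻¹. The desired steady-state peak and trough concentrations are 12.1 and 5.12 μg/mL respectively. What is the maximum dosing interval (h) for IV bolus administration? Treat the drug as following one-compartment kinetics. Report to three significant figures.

Between IV bolus doses, concentration decays as C = C₀·e^(−kτ), so C_peak/C_trough = e^(kτ).
τ_max = ln(C_peak/C_trough) / k = ln(12.1/5.12) / 0.01830 = 0.8601 / 0.01830 = 47.00 h

47.0 h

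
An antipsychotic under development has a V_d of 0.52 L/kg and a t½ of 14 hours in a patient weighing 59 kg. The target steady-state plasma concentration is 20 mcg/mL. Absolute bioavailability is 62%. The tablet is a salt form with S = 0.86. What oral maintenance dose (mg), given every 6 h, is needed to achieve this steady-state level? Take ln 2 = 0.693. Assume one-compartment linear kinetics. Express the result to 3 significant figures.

Vd = 0.52 L/kg × 59 kg = 30.68 L
CL = ln 2 · Vd / t½ = 0.693 × 30.68 / 14 = 1.519 L/h
D = CL × Css × τ / F / S = 1.519 × 20 × 6 / 0.62 / 0.86 = 341.9 mg

342 mg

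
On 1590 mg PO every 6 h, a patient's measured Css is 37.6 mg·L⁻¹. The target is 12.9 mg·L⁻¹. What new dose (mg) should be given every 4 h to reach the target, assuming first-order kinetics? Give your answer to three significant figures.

With linear kinetics, Css is proportional to dose rate (D/τ) at fixed clearance.
D₂ = D₁ × (Css,target / Css,current) × (τ₂/τ₁) = 1590 × (12.9/37.6) × (4/6) = 363.7 mg

364 mg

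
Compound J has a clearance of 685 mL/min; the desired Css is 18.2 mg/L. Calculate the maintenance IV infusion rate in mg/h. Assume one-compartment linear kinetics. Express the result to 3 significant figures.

Convert clearance: 685 mL/min × 60 min/h ÷ 1000 mL/L = 41.10 L/h
R₀ = 41.10 × 18.2 = 748.0 mg/h

748 mg/h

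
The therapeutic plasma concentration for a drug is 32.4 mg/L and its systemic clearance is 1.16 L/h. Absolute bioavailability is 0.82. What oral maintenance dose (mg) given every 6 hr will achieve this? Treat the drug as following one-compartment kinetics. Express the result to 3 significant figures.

275 mg

D = CL × Css × τ / F = 1.160 × 32.4 × 6 / 0.82 = 275.0 mg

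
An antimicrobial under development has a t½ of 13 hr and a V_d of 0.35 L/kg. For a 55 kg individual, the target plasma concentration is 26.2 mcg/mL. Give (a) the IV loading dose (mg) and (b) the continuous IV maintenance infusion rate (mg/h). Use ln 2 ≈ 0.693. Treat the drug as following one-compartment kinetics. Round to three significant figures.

(a) 504 mg; (b) 26.9 mg/h

Vd(total) = 55 kg × 0.35 L/kg = 19.25 L
LD = Vd × C = 19.25 × 26.2 = 504.4 mg
CL = 0.693 × Vd / t½ = 0.693 × 19.25 / 13 = 1.026 L/h
Infusion rate = CL × Css = 1.026 × 26.2 = 26.88 mg/h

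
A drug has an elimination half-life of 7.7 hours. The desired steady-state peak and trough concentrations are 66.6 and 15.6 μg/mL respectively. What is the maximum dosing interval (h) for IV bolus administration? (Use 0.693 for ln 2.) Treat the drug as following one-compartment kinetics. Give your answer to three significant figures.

k = 0.693 / t½ = 0.693 / 7.7 = 0.09000 h⁻¹
Between IV bolus doses, concentration decays as C = C₀·e^(−kτ), so C_peak/C_trough = e^(kτ).
τ_max = ln(C_peak/C_trough) / k = ln(66.6/15.6) / 0.09000 = 1.451 / 0.09000 = 16.12 h

16.1 h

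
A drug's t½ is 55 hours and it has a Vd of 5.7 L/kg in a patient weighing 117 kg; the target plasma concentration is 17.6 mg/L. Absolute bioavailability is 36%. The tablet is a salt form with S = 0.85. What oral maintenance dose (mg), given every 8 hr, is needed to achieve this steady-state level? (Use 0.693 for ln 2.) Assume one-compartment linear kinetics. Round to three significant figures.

3870 mg

Total Vd = 5.7 × 117 = 666.9 L
k = 0.693/55 = 0.01260 h⁻¹, so CL = k·Vd = 0.01260 × 666.9 = 8.403 L/h
D = CL × Css × τ / F / S = 8.403 × 17.6 × 8 / 0.36 / 0.85 = 3866 mg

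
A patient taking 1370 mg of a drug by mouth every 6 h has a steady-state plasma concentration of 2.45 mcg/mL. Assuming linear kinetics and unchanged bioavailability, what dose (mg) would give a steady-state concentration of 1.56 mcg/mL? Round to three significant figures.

For first-order elimination, Css ∝ F·D/(CL·τ); F and CL are unchanged, so Css ∝ D/τ.
D₂ = D₁ × (Css,target / Css,current) = 1370 × 1.56/2.45 = 872.3 mg

872 mg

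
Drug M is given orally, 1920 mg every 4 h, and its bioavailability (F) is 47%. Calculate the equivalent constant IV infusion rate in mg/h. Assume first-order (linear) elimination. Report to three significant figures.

Equivalent systemic input: infusion rate = F·D/τ.
Rate = 0.47 × 1920 / 4 = 225.6 mg/h

226 mg/h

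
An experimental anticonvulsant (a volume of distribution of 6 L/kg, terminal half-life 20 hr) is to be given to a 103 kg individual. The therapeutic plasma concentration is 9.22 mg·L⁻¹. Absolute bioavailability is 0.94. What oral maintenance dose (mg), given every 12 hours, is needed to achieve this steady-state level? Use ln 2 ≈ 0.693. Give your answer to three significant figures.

2520 mg

Vd(total) = 103 kg × 6 L/kg = 618.0 L
CL = ln 2 · Vd / t½ = 0.693 × 618.0 / 20 = 21.41 L/h
D = CL × Css × τ / F = 21.41 × 9.22 × 12 / 0.94 = 2520 mg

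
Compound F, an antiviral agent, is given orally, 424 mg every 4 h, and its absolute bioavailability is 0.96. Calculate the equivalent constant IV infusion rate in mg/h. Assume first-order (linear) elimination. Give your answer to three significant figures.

102 mg/h

Equivalent systemic input: infusion rate = F·D/τ.
Rate = 0.96 × 424 / 4 = 101.8 mg/h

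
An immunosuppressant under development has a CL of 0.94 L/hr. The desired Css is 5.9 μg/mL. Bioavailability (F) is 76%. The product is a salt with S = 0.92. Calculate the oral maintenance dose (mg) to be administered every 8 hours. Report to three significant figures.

D = CL × Css × τ / F / S = 0.9400 × 5.9 × 8 / 0.76 / 0.92 = 63.46 mg

63.5 mg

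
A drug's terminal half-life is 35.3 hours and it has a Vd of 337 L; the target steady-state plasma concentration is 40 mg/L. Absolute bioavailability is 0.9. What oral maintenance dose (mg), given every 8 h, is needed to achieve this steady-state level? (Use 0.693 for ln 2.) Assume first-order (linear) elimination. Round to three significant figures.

2350 mg

k = 0.693/35.3 = 0.01963 h⁻¹, so CL = k·Vd = 0.01963 × 337.0 = 6.615 L/h
D = CL × Css × τ / F = 6.615 × 40 × 8 / 0.9 = 2352 mg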